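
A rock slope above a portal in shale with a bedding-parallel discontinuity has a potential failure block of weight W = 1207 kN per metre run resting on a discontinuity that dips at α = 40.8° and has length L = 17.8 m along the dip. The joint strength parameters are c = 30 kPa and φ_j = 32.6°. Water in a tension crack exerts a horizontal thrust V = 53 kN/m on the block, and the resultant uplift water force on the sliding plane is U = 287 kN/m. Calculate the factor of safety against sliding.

FS = 1.10

Resolving the block weight along and normal to the plane and applying the Mohr–Coulomb strength on the joint:
N' = W cosα − U − V sinα = 1207·cos40.8° − 287 − 53·sin40.8° = 592.1 kN/m
Driving force T = W sinα + V cosα = 1207·sin40.8° + 53·cos40.8° = 828.8 kN/m
Resisting force R = c·L + N'·tanφ_j = 30·17.8 + 592.1·tan32.6° = 534.0 + 378.6 = 912.6 kN/m
FS = R / T = 912.6 / 828.8 = 1.101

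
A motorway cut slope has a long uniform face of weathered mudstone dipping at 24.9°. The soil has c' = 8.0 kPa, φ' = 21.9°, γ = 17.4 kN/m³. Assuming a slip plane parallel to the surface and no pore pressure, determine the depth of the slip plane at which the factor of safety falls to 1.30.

Setting FS = 1.30 in FS = [c' + γz cos²β tanφ'] / [γz sinβ cosβ] and solving for z:
z = c' / [γ cosβ (FS·sinβ − cosβ·tanφ')]
  = 8.0 / [17.4·cos24.9°·(1.30·sin24.9° − cos24.9°·tan21.9°)]
  = 8.0 / [17.4·0.9070·(1.30·0.4210 − 0.9070·0.4020)]
  = 8.0 / 2.8837 = 2.774 m

z = 2.77 m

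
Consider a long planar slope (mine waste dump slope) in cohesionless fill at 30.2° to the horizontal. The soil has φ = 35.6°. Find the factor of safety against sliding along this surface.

FS = 1.23

For a dry cohesionless infinite slope the factor of safety is FS = tanφ / tanβ.
FS = tan35.6° / tan30.2° = 0.7159 / 0.5820 = 1.230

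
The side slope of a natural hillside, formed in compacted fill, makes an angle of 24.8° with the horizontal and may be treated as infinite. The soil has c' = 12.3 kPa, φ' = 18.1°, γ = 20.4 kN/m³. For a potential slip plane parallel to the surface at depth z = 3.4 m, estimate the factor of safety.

FS = 1.17

For an infinite slope with a slip plane parallel to the surface (no pore pressure): FS = [c' + γz cos²β tanφ'] / [γz sinβ cosβ].
γz = 20.4·3.4 = 69.36 kN/m²
Numerator = 12.3 + 69.36·cos²24.8°·tan18.1° = 12.3 + 69.36·0.8241·0.3269 = 30.982 kPa
Denominator = 69.36·sin24.8°·cos24.8° = 69.36·0.4195·0.9078 = 26.410 kPa
FS = 30.982 / 26.410 = 1.173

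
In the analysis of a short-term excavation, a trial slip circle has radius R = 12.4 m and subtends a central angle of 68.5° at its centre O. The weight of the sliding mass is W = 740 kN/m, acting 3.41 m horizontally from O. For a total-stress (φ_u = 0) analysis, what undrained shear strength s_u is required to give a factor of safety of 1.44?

FS = s_u·L_a·R / (W·d), so s_u = FS·W·d / (L_a·R).
Arc length L_a = R·θ = 12.4·(68.5°·π/180) = 12.4·1.1956 = 14.82 m
s_u = 1.44·740·3.41 / (14.82·12.4) = 3633.7 / 183.83 = 19.77 kPa

s_u = 19.8 kPa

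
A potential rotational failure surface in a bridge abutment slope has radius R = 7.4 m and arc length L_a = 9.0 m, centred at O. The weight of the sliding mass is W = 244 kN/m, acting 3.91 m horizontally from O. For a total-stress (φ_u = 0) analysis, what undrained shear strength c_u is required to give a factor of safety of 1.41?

c_u = 20.2 kPa

FS = c_u·L_a·R / (W·d), so c_u = FS·W·d / (L_a·R).
c_u = 1.41·244·3.91 / (9.00·7.4) = 1345.2 / 66.60 = 20.20 kPa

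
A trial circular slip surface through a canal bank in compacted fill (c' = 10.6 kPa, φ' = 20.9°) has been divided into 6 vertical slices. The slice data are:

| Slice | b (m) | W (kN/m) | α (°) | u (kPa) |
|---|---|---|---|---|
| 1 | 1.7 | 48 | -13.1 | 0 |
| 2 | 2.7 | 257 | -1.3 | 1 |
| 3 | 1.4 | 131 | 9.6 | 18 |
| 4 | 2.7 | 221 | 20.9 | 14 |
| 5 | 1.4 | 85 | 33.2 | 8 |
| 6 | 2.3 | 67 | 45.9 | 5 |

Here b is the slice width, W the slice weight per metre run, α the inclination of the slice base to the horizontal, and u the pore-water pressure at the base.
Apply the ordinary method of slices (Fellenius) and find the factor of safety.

Ordinary method of slices: FS = Σ[c'·Δl_i + (W_i cosα_i − u_i·Δl_i)·tanφ'] / Σ W_i sinα_i, with Δl_i = b_i / cosα_i.
Slice 1: Δl = 1.7/cos(-13.1°) = 1.745 m; N'_1 = 48·cos(-13.1°) − 0·1.745 = 46.8; c'Δl = 18.50; W sinα = -10.9
Slice 2: Δl = 2.7/cos(-1.3°) = 2.701 m; N'_2 = 257·cos(-1.3°) − 1·2.701 = 254.2; c'Δl = 28.63; W sinα = -5.8
Slice 3: Δl = 1.4/cos9.6° = 1.420 m; N'_3 = 131·cos9.6° − 18·1.420 = 103.6; c'Δl = 15.05; W sinα = 21.8
Slice 4: Δl = 2.7/cos20.9° = 2.890 m; N'_4 = 221·cos20.9° − 14·2.890 = 166.0; c'Δl = 30.64; W sinα = 78.8
Slice 5: Δl = 1.4/cos33.2° = 1.673 m; N'_5 = 85·cos33.2° − 8·1.673 = 57.7; c'Δl = 17.73; W sinα = 46.5
Slice 6: Δl = 2.3/cos45.9° = 3.305 m; N'_6 = 67·cos45.9° − 5·3.305 = 30.1; c'Δl = 35.03; W sinα = 48.1
Σc'Δl = 145.6 kN/m; ΣN' = 658.4 kN/m; ΣW sinα = 178.6 kN/m
Resisting = 145.6 + 658.4·tan20.9° = 145.6 + 251.4 = 397.0 kN/m
FS = 397.0 / 178.6 = 2.223

FS = 2.22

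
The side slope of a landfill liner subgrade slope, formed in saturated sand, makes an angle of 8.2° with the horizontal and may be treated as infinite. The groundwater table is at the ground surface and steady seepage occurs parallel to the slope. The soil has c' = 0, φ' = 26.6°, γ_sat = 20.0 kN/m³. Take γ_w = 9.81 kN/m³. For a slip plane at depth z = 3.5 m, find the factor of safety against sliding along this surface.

FS = 1.77

With seepage parallel to the slope and the water table at the surface, the effective normal stress on the slip plane uses the buoyant unit weight γ' = γ_sat − γ_w while the driving shear stress uses γ_sat:
FS = [c' + γ' z cos²β tanφ'] / [γ_sat z sinβ cosβ]
(For c' = 0 this reduces to FS = (γ'/γ_sat)·tanφ'/tanβ.)
γ' = 20.0 − 9.81 = 10.19 kN/m³
Numerator = 0.0 + 10.19·3.5·cos²8.2°·tan26.6° = 0.0 + 10.19·3.5·0.9797·0.5008 = 17.496 kPa
Denominator = 20.0·3.5·sin8.2°·cos8.2° = 20.0·3.5·0.1426·0.9898 = 9.882 kPa
FS = 17.496 / 9.882 = 1.771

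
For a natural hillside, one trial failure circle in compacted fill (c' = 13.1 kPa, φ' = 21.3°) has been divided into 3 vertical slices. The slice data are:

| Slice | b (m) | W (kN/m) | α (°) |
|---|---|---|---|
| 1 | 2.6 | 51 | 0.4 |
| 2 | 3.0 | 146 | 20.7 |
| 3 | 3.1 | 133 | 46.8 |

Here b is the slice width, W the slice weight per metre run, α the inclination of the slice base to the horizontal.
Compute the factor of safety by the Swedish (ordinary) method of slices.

Ordinary method of slices: FS = Σ[c'·Δl_i + (W_i cosα_i)·tanφ'] / Σ W_i sinα_i, with Δl_i = b_i / cosα_i.
Slice 1: Δl = 2.6/cos0.4° = 2.600 m; N'_1 = 51·cos0.4° = 51.0; c'Δl = 34.06; W sinα = 0.4
Slice 2: Δl = 3.0/cos20.7° = 3.207 m; N'_2 = 146·cos20.7° = 136.6; c'Δl = 42.01; W sinα = 51.6
Slice 3: Δl = 3.1/cos46.8° = 4.529 m; N'_3 = 133·cos46.8° = 91.0; c'Δl = 59.32; W sinα = 97.0
Σc'Δl = 135.4 kN/m; ΣN' = 278.6 kN/m; ΣW sinα = 148.9 kN/m
Resisting = 135.4 + 278.6·tan21.3° = 135.4 + 108.6 = 244.0 kN/m
FS = 244.0 / 148.9 = 1.639

FS = 1.64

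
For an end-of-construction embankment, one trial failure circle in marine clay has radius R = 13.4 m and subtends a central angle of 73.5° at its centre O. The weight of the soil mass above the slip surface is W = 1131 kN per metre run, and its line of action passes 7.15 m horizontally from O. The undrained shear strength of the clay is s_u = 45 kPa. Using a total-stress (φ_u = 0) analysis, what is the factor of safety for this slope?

Taking moments about the centre O, the resisting moment is provided by the undrained shear strength acting along the arc:
Arc length L_a = R·θ = 13.4·(73.5°·π/180) = 13.4·1.2828 = 17.19 m
M_R = s_u·L_a·R = 45·17.19·13.4 = 10365.4 kN·m/m
M_D = W·d = 1131·7.15 = 8086.7 kN·m/m
FS = M_R / M_D = 10365.4 / 8086.7 = 1.282

FS = 1.28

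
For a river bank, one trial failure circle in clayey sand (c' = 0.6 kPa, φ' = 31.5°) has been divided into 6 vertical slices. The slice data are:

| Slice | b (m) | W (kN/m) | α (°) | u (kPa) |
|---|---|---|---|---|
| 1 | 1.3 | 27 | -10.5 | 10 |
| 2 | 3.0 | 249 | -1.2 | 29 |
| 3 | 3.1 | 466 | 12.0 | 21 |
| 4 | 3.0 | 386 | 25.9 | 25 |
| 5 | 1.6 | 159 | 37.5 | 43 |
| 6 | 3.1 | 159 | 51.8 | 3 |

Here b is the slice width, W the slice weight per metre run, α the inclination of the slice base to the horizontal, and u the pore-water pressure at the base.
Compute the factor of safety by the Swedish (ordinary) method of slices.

FS = 1.24

Ordinary method of slices: FS = Σ[c'·Δl_i + (W_i cosα_i − u_i·Δl_i)·tanφ'] / Σ W_i sinα_i, with Δl_i = b_i / cosα_i.
Slice 1: Δl = 1.3/cos(-10.5°) = 1.322 m; N'_1 = 27·cos(-10.5°) − 10·1.322 = 13.3; c'Δl = 0.79; W sinα = -4.9
Slice 2: Δl = 3.0/cos(-1.2°) = 3.001 m; N'_2 = 249·cos(-1.2°) − 29·3.001 = 161.9; c'Δl = 1.80; W sinα = -5.2
Slice 3: Δl = 3.1/cos12.0° = 3.169 m; N'_3 = 466·cos12.0° − 21·3.169 = 389.3; c'Δl = 1.90; W sinα = 96.9
Slice 4: Δl = 3.0/cos25.9° = 3.335 m; N'_4 = 386·cos25.9° − 25·3.335 = 263.9; c'Δl = 2.00; W sinα = 168.6
Slice 5: Δl = 1.6/cos37.5° = 2.017 m; N'_5 = 159·cos37.5° − 43·2.017 = 39.4; c'Δl = 1.21; W sinα = 96.8
Slice 6: Δl = 3.1/cos51.8° = 5.013 m; N'_6 = 159·cos51.8° − 3·5.013 = 83.3; c'Δl = 3.01; W sinα = 125.0
Σc'Δl = 10.7 kN/m; ΣN' = 951.1 kN/m; ΣW sinα = 477.1 kN/m
Resisting = 10.7 + 951.1·tan31.5° = 10.7 + 582.8 = 593.5 kN/m
FS = 593.5 / 477.1 = 1.244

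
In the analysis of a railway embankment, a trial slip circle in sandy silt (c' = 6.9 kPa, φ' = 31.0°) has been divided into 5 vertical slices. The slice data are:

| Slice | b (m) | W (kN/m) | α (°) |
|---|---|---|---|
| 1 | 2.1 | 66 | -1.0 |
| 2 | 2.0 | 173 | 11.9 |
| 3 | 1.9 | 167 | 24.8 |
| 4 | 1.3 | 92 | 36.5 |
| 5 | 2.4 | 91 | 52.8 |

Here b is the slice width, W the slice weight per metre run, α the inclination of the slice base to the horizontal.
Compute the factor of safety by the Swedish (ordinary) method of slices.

Ordinary method of slices: FS = Σ[c'·Δl_i + (W_i cosα_i)·tanφ'] / Σ W_i sinα_i, with Δl_i = b_i / cosα_i.
Slice 1: Δl = 2.1/cos(-1.0°) = 2.100 m; N'_1 = 66·cos(-1.0°) = 66.0; c'Δl = 14.49; W sinα = -1.2
Slice 2: Δl = 2.0/cos11.9° = 2.044 m; N'_2 = 173·cos11.9° = 169.3; c'Δl = 14.10; W sinα = 35.7
Slice 3: Δl = 1.9/cos24.8° = 2.093 m; N'_3 = 167·cos24.8° = 151.6; c'Δl = 14.44; W sinα = 70.0
Slice 4: Δl = 1.3/cos36.5° = 1.617 m; N'_4 = 92·cos36.5° = 74.0; c'Δl = 11.16; W sinα = 54.7
Slice 5: Δl = 2.4/cos52.8° = 3.970 m; N'_5 = 91·cos52.8° = 55.0; c'Δl = 27.39; W sinα = 72.5
Σc'Δl = 81.6 kN/m; ΣN' = 515.8 kN/m; ΣW sinα = 231.8 kN/m
Resisting = 81.6 + 515.8·tan31.0° = 81.6 + 310.0 = 391.5 kN/m
FS = 391.5 / 231.8 = 1.689

FS = 1.69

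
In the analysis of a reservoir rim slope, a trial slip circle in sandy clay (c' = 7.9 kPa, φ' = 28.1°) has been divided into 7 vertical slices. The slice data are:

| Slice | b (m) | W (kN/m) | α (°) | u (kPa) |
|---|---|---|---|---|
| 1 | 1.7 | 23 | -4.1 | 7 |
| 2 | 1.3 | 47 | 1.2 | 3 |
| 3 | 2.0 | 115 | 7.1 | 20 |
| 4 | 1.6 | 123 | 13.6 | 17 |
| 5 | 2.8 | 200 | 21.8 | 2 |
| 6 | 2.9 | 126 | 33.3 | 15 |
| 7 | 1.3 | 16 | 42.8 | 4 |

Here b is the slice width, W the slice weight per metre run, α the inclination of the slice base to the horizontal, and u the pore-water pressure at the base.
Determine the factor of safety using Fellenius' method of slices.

FS = 1.84

Ordinary method of slices: FS = Σ[c'·Δl_i + (W_i cosα_i − u_i·Δl_i)·tanφ'] / Σ W_i sinα_i, with Δl_i = b_i / cosα_i.
Slice 1: Δl = 1.7/cos(-4.1°) = 1.704 m; N'_1 = 23·cos(-4.1°) − 7·1.704 = 11.0; c'Δl = 13.46; W sinα = -1.6
Slice 2: Δl = 1.3/cos1.2° = 1.300 m; N'_2 = 47·cos1.2° − 3·1.300 = 43.1; c'Δl = 10.27; W sinα = 1.0
Slice 3: Δl = 2.0/cos7.1° = 2.015 m; N'_3 = 115·cos7.1° − 20·2.015 = 73.8; c'Δl = 15.92; W sinα = 14.2
Slice 4: Δl = 1.6/cos13.6° = 1.646 m; N'_4 = 123·cos13.6° − 17·1.646 = 91.6; c'Δl = 13.00; W sinα = 28.9
Slice 5: Δl = 2.8/cos21.8° = 3.016 m; N'_5 = 200·cos21.8° − 2·3.016 = 179.7; c'Δl = 23.82; W sinα = 74.3
Slice 6: Δl = 2.9/cos33.3° = 3.470 m; N'_6 = 126·cos33.3° − 15·3.470 = 53.3; c'Δl = 27.41; W sinα = 69.2
Slice 7: Δl = 1.3/cos42.8° = 1.772 m; N'_7 = 16·cos42.8° − 4·1.772 = 4.7; c'Δl = 14.00; W sinα = 10.9
Σc'Δl = 117.9 kN/m; ΣN' = 457.1 kN/m; ΣW sinα = 196.8 kN/m
Resisting = 117.9 + 457.1·tan28.1° = 117.9 + 244.0 = 361.9 kN/m
FS = 361.9 / 196.8 = 1.839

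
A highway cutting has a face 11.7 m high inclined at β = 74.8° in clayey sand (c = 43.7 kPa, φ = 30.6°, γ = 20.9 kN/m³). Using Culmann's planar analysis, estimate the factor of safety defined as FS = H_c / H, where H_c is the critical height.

FS = 2.10

H_c = (4c/γ) · sinβ cosφ / [1 − cos(β − φ)]
    = (4·43.7/20.9) · sin74.8°·cos30.6° / [1 − cos44.2°]
    = 8.364 · 0.8306 / 0.2831 = 24.54 m
FS = H_c / H = 24.54 / 11.7 = 2.097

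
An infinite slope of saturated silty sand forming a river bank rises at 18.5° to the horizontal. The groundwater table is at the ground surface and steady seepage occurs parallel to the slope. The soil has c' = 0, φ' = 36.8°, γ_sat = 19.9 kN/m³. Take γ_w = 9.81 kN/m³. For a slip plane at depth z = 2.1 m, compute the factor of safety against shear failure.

FS = 1.13

With seepage parallel to the slope and the water table at the surface, the effective normal stress on the slip plane uses the buoyant unit weight γ' = γ_sat − γ_w while the driving shear stress uses γ_sat:
FS = [c' + γ' z cos²β tanφ'] / [γ_sat z sinβ cosβ]
(For c' = 0 this reduces to FS = (γ'/γ_sat)·tanφ'/tanβ.)
γ' = 19.9 − 9.81 = 10.09 kN/m³
Numerator = 0.0 + 10.09·2.1·cos²18.5°·tan36.8° = 0.0 + 10.09·2.1·0.8993·0.7481 = 14.255 kPa
Denominator = 19.9·2.1·sin18.5°·cos18.5° = 19.9·2.1·0.3173·0.9483 = 12.575 kPa
FS = 14.255 / 12.575 = 1.134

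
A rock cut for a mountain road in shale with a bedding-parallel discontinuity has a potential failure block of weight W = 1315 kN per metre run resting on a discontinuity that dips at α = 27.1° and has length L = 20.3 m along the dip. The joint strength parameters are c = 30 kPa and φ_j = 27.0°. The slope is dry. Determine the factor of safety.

Resolving the block weight along and normal to the plane and applying the Mohr–Coulomb strength on the joint:
N' = W cosα = 1315·cos27.1° = 1170.6 kN/m
Driving force T = W sinα = 1315·sin27.1° = 599.0 kN/m
Resisting force R = c·L + N'·tanφ_j = 30·20.3 + 1170.6·tan27.0° = 609.0 + 596.5 = 1205.5 kN/m
FS = R / T = 1205.5 / 599.0 = 2.012

FS = 2.01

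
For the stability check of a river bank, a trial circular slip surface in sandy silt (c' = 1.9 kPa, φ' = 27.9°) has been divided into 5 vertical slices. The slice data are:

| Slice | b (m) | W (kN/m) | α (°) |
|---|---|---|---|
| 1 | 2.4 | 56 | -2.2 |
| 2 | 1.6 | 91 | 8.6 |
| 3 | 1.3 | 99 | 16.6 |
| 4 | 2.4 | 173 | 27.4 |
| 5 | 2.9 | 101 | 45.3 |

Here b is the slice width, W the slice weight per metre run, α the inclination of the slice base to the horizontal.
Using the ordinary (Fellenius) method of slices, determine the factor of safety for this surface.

FS = 1.41

Ordinary method of slices: FS = Σ[c'·Δl_i + (W_i cosα_i)·tanφ'] / Σ W_i sinα_i, with Δl_i = b_i / cosα_i.
Slice 1: Δl = 2.4/cos(-2.2°) = 2.402 m; N'_1 = 56·cos(-2.2°) = 56.0; c'Δl = 4.56; W sinα = -2.1
Slice 2: Δl = 1.6/cos8.6° = 1.618 m; N'_2 = 91·cos8.6° = 90.0; c'Δl = 3.07; W sinα = 13.6
Slice 3: Δl = 1.3/cos16.6° = 1.357 m; N'_3 = 99·cos16.6° = 94.9; c'Δl = 2.58; W sinα = 28.3
Slice 4: Δl = 2.4/cos27.4° = 2.703 m; N'_4 = 173·cos27.4° = 153.6; c'Δl = 5.14; W sinα = 79.6
Slice 5: Δl = 2.9/cos45.3° = 4.123 m; N'_5 = 101·cos45.3° = 71.0; c'Δl = 7.83; W sinα = 71.8
Σc'Δl = 23.2 kN/m; ΣN' = 465.4 kN/m; ΣW sinα = 191.1 kN/m
Resisting = 23.2 + 465.4·tan27.9° = 23.2 + 246.4 = 269.6 kN/m
FS = 269.6 / 191.1 = 1.411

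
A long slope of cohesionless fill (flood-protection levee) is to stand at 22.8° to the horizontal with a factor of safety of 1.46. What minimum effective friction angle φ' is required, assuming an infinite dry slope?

FS = tanφ'/tanβ ⇒ tanφ' = FS · tanβ = 1.46 · tan22.8° = 0.6137
φ' = arctan(0.6137) = 31.54°

φ' = 31.5°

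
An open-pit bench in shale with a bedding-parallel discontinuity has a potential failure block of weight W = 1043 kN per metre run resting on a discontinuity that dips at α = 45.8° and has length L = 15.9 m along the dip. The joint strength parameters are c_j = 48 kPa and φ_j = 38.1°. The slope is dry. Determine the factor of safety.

FS = 1.78

Resolving the block weight along and normal to the plane and applying the Mohr–Coulomb strength on the joint:
N' = W cosα = 1043·cos45.8° = 727.1 kN/m
Driving force T = W sinα = 1043·sin45.8° = 747.7 kN/m
Resisting force R = c_j·L + N'·tanφ_j = 48·15.9 + 727.1·tan38.1° = 763.2 + 570.2 = 1333.4 kN/m
FS = R / T = 1333.4 / 747.7 = 1.783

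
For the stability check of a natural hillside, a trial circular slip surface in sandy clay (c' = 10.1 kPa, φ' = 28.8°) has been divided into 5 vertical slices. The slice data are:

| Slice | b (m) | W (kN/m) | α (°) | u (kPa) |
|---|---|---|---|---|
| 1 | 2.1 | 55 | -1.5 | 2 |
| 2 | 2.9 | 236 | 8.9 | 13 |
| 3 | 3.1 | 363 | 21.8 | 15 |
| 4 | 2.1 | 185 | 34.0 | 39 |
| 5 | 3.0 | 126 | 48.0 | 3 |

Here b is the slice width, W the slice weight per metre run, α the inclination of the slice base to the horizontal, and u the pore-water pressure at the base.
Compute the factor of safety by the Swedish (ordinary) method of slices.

Ordinary method of slices: FS = Σ[c'·Δl_i + (W_i cosα_i − u_i·Δl_i)·tanφ'] / Σ W_i sinα_i, with Δl_i = b_i / cosα_i.
Slice 1: Δl = 2.1/cos(-1.5°) = 2.101 m; N'_1 = 55·cos(-1.5°) − 2·2.101 = 50.8; c'Δl = 21.22; W sinα = -1.4
Slice 2: Δl = 2.9/cos8.9° = 2.935 m; N'_2 = 236·cos8.9° − 13·2.935 = 195.0; c'Δl = 29.65; W sinα = 36.5
Slice 3: Δl = 3.1/cos21.8° = 3.339 m; N'_3 = 363·cos21.8° − 15·3.339 = 287.0; c'Δl = 33.72; W sinα = 134.8
Slice 4: Δl = 2.1/cos34.0° = 2.533 m; N'_4 = 185·cos34.0° − 39·2.533 = 54.6; c'Δl = 25.58; W sinα = 103.5
Slice 5: Δl = 3.0/cos48.0° = 4.483 m; N'_5 = 126·cos48.0° − 3·4.483 = 70.9; c'Δl = 45.28; W sinα = 93.6
Σc'Δl = 155.5 kN/m; ΣN' = 658.2 kN/m; ΣW sinα = 367.0 kN/m
Resisting = 155.5 + 658.2·tan28.8° = 155.5 + 361.8 = 517.3 kN/m
FS = 517.3 / 367.0 = 1.410

FS = 1.41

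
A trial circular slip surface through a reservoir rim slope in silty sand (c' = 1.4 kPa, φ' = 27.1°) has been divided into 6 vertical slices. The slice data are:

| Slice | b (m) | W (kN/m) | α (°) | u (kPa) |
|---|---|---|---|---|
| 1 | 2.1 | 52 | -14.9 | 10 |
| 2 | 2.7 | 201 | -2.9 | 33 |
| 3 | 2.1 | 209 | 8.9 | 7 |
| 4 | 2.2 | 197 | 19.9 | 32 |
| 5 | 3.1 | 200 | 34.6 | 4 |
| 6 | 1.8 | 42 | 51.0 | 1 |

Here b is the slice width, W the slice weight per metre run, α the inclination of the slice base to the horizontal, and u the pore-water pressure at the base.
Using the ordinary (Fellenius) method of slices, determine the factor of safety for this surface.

Ordinary method of slices: FS = Σ[c'·Δl_i + (W_i cosα_i − u_i·Δl_i)·tanφ'] / Σ W_i sinα_i, with Δl_i = b_i / cosα_i.
Slice 1: Δl = 2.1/cos(-14.9°) = 2.173 m; N'_1 = 52·cos(-14.9°) − 10·2.173 = 28.5; c'Δl = 3.04; W sinα = -13.4
Slice 2: Δl = 2.7/cos(-2.9°) = 2.703 m; N'_2 = 201·cos(-2.9°) − 33·2.703 = 111.5; c'Δl = 3.78; W sinα = -10.2
Slice 3: Δl = 2.1/cos8.9° = 2.126 m; N'_3 = 209·cos8.9° − 7·2.126 = 191.6; c'Δl = 2.98; W sinα = 32.3
Slice 4: Δl = 2.2/cos19.9° = 2.340 m; N'_4 = 197·cos19.9° − 32·2.340 = 110.4; c'Δl = 3.28; W sinα = 67.1
Slice 5: Δl = 3.1/cos34.6° = 3.766 m; N'_5 = 200·cos34.6° − 4·3.766 = 149.6; c'Δl = 5.27; W sinα = 113.6
Slice 6: Δl = 1.8/cos51.0° = 2.860 m; N'_6 = 42·cos51.0° − 1·2.860 = 23.6; c'Δl = 4.00; W sinα = 32.6
Σc'Δl = 22.4 kN/m; ΣN' = 615.2 kN/m; ΣW sinα = 222.1 kN/m
Resisting = 22.4 + 615.2·tan27.1° = 22.4 + 314.8 = 337.1 kN/m
FS = 337.1 / 222.1 = 1.518

FS = 1.52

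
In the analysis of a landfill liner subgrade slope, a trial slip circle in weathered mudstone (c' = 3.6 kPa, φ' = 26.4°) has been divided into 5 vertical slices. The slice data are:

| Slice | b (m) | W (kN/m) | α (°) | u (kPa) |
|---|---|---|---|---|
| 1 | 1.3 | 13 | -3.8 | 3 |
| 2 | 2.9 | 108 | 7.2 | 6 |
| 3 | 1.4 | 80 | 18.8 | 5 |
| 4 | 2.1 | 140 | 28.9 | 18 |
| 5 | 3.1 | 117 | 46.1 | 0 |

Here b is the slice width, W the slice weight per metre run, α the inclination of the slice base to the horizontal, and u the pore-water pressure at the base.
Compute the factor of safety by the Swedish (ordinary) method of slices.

FS = 1.09

Ordinary method of slices: FS = Σ[c'·Δl_i + (W_i cosα_i − u_i·Δl_i)·tanφ'] / Σ W_i sinα_i, with Δl_i = b_i / cosα_i.
Slice 1: Δl = 1.3/cos(-3.8°) = 1.303 m; N'_1 = 13·cos(-3.8°) − 3·1.303 = 9.1; c'Δl = 4.69; W sinα = -0.9
Slice 2: Δl = 2.9/cos7.2° = 2.923 m; N'_2 = 108·cos7.2° − 6·2.923 = 89.6; c'Δl = 10.52; W sinα = 13.5
Slice 3: Δl = 1.4/cos18.8° = 1.479 m; N'_3 = 80·cos18.8° − 5·1.479 = 68.3; c'Δl = 5.32; W sinα = 25.8
Slice 4: Δl = 2.1/cos28.9° = 2.399 m; N'_4 = 140·cos28.9° − 18·2.399 = 79.4; c'Δl = 8.64; W sinα = 67.7
Slice 5: Δl = 3.1/cos46.1° = 4.471 m; N'_5 = 117·cos46.1° − 0·4.471 = 81.1; c'Δl = 16.09; W sinα = 84.3
Σc'Δl = 45.3 kN/m; ΣN' = 327.5 kN/m; ΣW sinα = 190.4 kN/m
Resisting = 45.3 + 327.5·tan26.4° = 45.3 + 162.6 = 207.9 kN/m
FS = 207.9 / 190.4 = 1.092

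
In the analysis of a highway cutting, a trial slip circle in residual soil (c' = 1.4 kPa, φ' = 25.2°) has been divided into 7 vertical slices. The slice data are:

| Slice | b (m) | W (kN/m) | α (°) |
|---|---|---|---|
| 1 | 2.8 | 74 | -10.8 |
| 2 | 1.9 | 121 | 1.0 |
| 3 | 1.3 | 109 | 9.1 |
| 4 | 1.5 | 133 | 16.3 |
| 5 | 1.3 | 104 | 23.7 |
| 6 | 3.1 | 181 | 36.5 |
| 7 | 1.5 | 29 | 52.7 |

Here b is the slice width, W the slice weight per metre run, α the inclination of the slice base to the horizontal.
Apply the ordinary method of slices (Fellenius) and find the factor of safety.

Ordinary method of slices: FS = Σ[c'·Δl_i + (W_i cosα_i)·tanφ'] / Σ W_i sinα_i, with Δl_i = b_i / cosα_i.
Slice 1: Δl = 2.8/cos(-10.8°) = 2.850 m; N'_1 = 74·cos(-10.8°) = 72.7; c'Δl = 3.99; W sinα = -13.9
Slice 2: Δl = 1.9/cos1.0° = 1.900 m; N'_2 = 121·cos1.0° = 121.0; c'Δl = 2.66; W sinα = 2.1
Slice 3: Δl = 1.3/cos9.1° = 1.317 m; N'_3 = 109·cos9.1° = 107.6; c'Δl = 1.84; W sinα = 17.2
Slice 4: Δl = 1.5/cos16.3° = 1.563 m; N'_4 = 133·cos16.3° = 127.7; c'Δl = 2.19; W sinα = 37.3
Slice 5: Δl = 1.3/cos23.7° = 1.420 m; N'_5 = 104·cos23.7° = 95.2; c'Δl = 1.99; W sinα = 41.8
Slice 6: Δl = 3.1/cos36.5° = 3.856 m; N'_6 = 181·cos36.5° = 145.5; c'Δl = 5.40; W sinα = 107.7
Slice 7: Δl = 1.5/cos52.7° = 2.475 m; N'_7 = 29·cos52.7° = 17.6; c'Δl = 3.47; W sinα = 23.1
Σc'Δl = 21.5 kN/m; ΣN' = 687.3 kN/m; ΣW sinα = 215.3 kN/m
Resisting = 21.5 + 687.3·tan25.2° = 21.5 + 323.4 = 344.9 kN/m
FS = 344.9 / 215.3 = 1.602

FS = 1.60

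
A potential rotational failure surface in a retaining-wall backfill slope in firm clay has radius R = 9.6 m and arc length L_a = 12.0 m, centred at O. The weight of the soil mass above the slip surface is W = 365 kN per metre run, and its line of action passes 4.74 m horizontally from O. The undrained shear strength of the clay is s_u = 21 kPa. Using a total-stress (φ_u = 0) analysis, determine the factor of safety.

Taking moments about the centre O, the resisting moment is provided by the undrained shear strength acting along the arc:
M_R = s_u·L_a·R = 21·12.00·9.6 = 2419.2 kN·m/m
M_D = W·d = 365·4.74 = 1730.1 kN·m/m
FS = M_R / M_D = 2419.2 / 1730.1 = 1.398

FS = 1.40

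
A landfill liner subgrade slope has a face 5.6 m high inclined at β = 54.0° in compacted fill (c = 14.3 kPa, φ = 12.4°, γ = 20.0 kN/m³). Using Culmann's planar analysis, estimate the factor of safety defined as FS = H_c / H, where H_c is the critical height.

FS = 1.60

H_c = (4c/γ) · sinβ cosφ / [1 − cos(β − φ)]
    = (4·14.3/20.0) · sin54.0°·cos12.4° / [1 − cos41.6°]
    = 2.860 · 0.7901 / 0.2522 = 8.96 m
FS = H_c / H = 8.96 / 5.6 = 1.600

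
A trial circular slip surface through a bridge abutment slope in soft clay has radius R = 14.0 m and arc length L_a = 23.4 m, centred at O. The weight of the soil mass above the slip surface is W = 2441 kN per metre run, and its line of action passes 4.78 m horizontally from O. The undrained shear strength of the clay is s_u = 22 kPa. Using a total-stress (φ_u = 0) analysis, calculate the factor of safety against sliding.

Taking moments about the centre O, the resisting moment is provided by the undrained shear strength acting along the arc:
M_R = s_u·L_a·R = 22·23.40·14.0 = 7207.2 kN·m/m
M_D = W·d = 2441·4.78 = 11668.0 kN·m/m
FS = M_R / M_D = 7207.2 / 11668.0 = 0.618

FS = 0.62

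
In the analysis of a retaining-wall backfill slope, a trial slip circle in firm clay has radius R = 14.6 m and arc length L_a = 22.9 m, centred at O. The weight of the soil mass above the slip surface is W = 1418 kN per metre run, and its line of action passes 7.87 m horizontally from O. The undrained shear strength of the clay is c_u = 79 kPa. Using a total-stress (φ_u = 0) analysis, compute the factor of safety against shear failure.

Taking moments about the centre O, the resisting moment is provided by the undrained shear strength acting along the arc:
M_R = c_u·L_a·R = 79·22.90·14.6 = 26412.9 kN·m/m
M_D = W·d = 1418·7.87 = 11159.7 kN·m/m
FS = M_R / M_D = 26412.9 / 11159.7 = 2.367

FS = 2.37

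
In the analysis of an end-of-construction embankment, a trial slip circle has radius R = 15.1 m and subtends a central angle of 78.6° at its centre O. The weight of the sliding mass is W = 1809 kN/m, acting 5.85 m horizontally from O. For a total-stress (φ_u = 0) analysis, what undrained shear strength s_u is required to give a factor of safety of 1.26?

FS = s_u·L_a·R / (W·d), so s_u = FS·W·d / (L_a·R).
Arc length L_a = R·θ = 15.1·(78.6°·π/180) = 15.1·1.3718 = 20.71 m
s_u = 1.26·1809·5.85 / (20.71·15.1) = 13334.1 / 312.79 = 42.63 kPa

s_u = 42.6 kPa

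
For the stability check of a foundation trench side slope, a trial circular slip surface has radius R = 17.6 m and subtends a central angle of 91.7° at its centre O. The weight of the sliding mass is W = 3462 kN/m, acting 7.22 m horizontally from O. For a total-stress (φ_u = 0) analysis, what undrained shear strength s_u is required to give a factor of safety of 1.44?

FS = s_u·L_a·R / (W·d), so s_u = FS·W·d / (L_a·R).
Arc length L_a = R·θ = 17.6·(91.7°·π/180) = 17.6·1.6005 = 28.17 m
s_u = 1.44·3462·7.22 / (28.17·17.6) = 35993.7 / 495.76 = 72.60 kPa

s_u = 72.6 kPa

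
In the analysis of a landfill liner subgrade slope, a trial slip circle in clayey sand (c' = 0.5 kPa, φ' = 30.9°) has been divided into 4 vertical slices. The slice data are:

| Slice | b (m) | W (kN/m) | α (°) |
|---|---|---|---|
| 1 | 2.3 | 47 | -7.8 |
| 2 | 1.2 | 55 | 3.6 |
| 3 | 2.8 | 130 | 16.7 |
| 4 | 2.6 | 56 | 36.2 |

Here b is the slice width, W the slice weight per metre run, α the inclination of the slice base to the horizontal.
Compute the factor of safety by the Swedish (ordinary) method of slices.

Ordinary method of slices: FS = Σ[c'·Δl_i + (W_i cosα_i)·tanφ'] / Σ W_i sinα_i, with Δl_i = b_i / cosα_i.
Slice 1: Δl = 2.3/cos(-7.8°) = 2.321 m; N'_1 = 47·cos(-7.8°) = 46.6; c'Δl = 1.16; W sinα = -6.4
Slice 2: Δl = 1.2/cos3.6° = 1.202 m; N'_2 = 55·cos3.6° = 54.9; c'Δl = 0.60; W sinα = 3.5
Slice 3: Δl = 2.8/cos16.7° = 2.923 m; N'_3 = 130·cos16.7° = 124.5; c'Δl = 1.46; W sinα = 37.4
Slice 4: Δl = 2.6/cos36.2° = 3.222 m; N'_4 = 56·cos36.2° = 45.2; c'Δl = 1.61; W sinα = 33.1
Σc'Δl = 4.8 kN/m; ΣN' = 271.2 kN/m; ΣW sinα = 67.5 kN/m
Resisting = 4.8 + 271.2·tan30.9° = 4.8 + 162.3 = 167.1 kN/m
FS = 167.1 / 67.5 = 2.476

FS = 2.48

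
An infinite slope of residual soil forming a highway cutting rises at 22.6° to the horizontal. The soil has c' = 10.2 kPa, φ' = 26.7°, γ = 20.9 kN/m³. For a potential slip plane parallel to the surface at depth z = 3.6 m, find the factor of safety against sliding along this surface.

FS = 1.59

For an infinite slope with a slip plane parallel to the surface (no pore pressure): FS = [c' + γz cos²β tanφ'] / [γz sinβ cosβ].
γz = 20.9·3.6 = 75.24 kN/m²
Numerator = 10.2 + 75.24·cos²22.6°·tan26.7° = 10.2 + 75.24·0.8523·0.5029 = 42.453 kPa
Denominator = 75.24·sin22.6°·cos22.6° = 75.24·0.3843·0.9232 = 26.694 kPa
FS = 42.453 / 26.694 = 1.590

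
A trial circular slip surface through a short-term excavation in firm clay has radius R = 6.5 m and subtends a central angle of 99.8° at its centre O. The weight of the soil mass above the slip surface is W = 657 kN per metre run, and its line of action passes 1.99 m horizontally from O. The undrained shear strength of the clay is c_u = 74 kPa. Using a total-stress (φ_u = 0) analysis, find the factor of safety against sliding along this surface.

Taking moments about the centre O, the resisting moment is provided by the undrained shear strength acting along the arc:
Arc length L_a = R·θ = 6.5·(99.8°·π/180) = 6.5·1.7418 = 11.32 m
M_R = c_u·L_a·R = 74·11.32·6.5 = 5445.9 kN·m/m
M_D = W·d = 657·1.99 = 1307.4 kN·m/m
FS = M_R / M_D = 5445.9 / 1307.4 = 4.165

FS = 4.17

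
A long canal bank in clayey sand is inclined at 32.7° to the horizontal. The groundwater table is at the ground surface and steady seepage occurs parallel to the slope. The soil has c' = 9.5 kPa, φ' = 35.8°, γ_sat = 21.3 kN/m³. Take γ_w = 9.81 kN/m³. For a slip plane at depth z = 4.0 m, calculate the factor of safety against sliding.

With seepage parallel to the slope and the water table at the surface, the effective normal stress on the slip plane uses the buoyant unit weight γ' = γ_sat − γ_w while the driving shear stress uses γ_sat:
FS = [c' + γ' z cos²β tanφ'] / [γ_sat z sinβ cosβ]
γ' = 21.3 − 9.81 = 11.49 kN/m³
Numerator = 9.5 + 11.49·4.0·cos²32.7°·tan35.8° = 9.5 + 11.49·4.0·0.7081·0.7212 = 32.973 kPa
Denominator = 21.3·4.0·sin32.7°·cos32.7° = 21.3·4.0·0.5402·0.8415 = 38.733 kPa
FS = 32.973 / 38.733 = 0.851

FS = 0.85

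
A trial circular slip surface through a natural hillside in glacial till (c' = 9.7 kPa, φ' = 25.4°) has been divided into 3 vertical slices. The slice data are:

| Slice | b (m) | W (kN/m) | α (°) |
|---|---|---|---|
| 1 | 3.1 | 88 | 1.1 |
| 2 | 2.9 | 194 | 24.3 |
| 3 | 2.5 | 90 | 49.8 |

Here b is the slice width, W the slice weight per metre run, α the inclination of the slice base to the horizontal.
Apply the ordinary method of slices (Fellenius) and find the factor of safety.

FS = 1.68

Ordinary method of slices: FS = Σ[c'·Δl_i + (W_i cosα_i)·tanφ'] / Σ W_i sinα_i, with Δl_i = b_i / cosα_i.
Slice 1: Δl = 3.1/cos1.1° = 3.101 m; N'_1 = 88·cos1.1° = 88.0; c'Δl = 30.08; W sinα = 1.7
Slice 2: Δl = 2.9/cos24.3° = 3.182 m; N'_2 = 194·cos24.3° = 176.8; c'Δl = 30.86; W sinα = 79.8
Slice 3: Δl = 2.5/cos49.8° = 3.873 m; N'_3 = 90·cos49.8° = 58.1; c'Δl = 37.57; W sinα = 68.7
Σc'Δl = 98.5 kN/m; ΣN' = 322.9 kN/m; ΣW sinα = 150.3 kN/m
Resisting = 98.5 + 322.9·tan25.4° = 98.5 + 153.3 = 251.8 kN/m
FS = 251.8 / 150.3 = 1.676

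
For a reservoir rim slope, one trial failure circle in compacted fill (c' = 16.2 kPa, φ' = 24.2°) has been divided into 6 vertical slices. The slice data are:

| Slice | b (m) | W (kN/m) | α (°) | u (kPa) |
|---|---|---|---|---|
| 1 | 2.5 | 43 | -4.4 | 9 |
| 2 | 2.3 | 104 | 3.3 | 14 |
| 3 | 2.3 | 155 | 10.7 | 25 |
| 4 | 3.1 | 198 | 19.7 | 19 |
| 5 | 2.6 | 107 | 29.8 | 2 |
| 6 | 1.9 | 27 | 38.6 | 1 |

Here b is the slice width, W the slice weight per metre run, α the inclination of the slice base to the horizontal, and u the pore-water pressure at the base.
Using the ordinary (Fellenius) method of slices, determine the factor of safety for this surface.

Ordinary method of slices: FS = Σ[c'·Δl_i + (W_i cosα_i − u_i·Δl_i)·tanφ'] / Σ W_i sinα_i, with Δl_i = b_i / cosα_i.
Slice 1: Δl = 2.5/cos(-4.4°) = 2.507 m; N'_1 = 43·cos(-4.4°) − 9·2.507 = 20.3; c'Δl = 40.62; W sinα = -3.3
Slice 2: Δl = 2.3/cos3.3° = 2.304 m; N'_2 = 104·cos3.3° − 14·2.304 = 71.6; c'Δl = 37.32; W sinα = 6.0
Slice 3: Δl = 2.3/cos10.7° = 2.341 m; N'_3 = 155·cos10.7° − 25·2.341 = 93.8; c'Δl = 37.92; W sinα = 28.8
Slice 4: Δl = 3.1/cos19.7° = 3.293 m; N'_4 = 198·cos19.7° − 19·3.293 = 123.8; c'Δl = 53.34; W sinα = 66.7
Slice 5: Δl = 2.6/cos29.8° = 2.996 m; N'_5 = 107·cos29.8° − 2·2.996 = 86.9; c'Δl = 48.54; W sinα = 53.2
Slice 6: Δl = 1.9/cos38.6° = 2.431 m; N'_6 = 27·cos38.6° − 1·2.431 = 18.7; c'Δl = 39.38; W sinα = 16.8
Σc'Δl = 257.1 kN/m; ΣN' = 415.0 kN/m; ΣW sinα = 168.2 kN/m
Resisting = 257.1 + 415.0·tan24.2° = 257.1 + 186.5 = 443.7 kN/m
FS = 443.7 / 168.2 = 2.637

FS = 2.64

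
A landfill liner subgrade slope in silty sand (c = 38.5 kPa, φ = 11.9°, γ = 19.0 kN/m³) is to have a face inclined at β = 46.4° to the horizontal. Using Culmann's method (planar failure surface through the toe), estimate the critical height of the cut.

Culmann's analysis gives the critical failure plane at α_cr = (β + φ)/2 = (46.4 + 11.9)/2 = 29.1°, and the critical height
H_c = (4c/γ) · sinβ cosφ / [1 − cos(β − φ)]
    = (4·38.5/19.0) · sin46.4°·cos11.9° / [1 − cos(34.5°)]
    = 8.105 · 0.7242·0.9785 / [1 − 0.8241]
    = 8.105 · 0.7086 / 0.1759
    = 32.66 m

H_c = 32.66 m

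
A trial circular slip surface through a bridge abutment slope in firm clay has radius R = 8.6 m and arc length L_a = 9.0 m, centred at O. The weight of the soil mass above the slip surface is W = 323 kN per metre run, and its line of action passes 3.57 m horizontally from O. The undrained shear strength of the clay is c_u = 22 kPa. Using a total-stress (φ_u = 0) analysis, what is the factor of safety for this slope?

FS = 1.48

Taking moments about the centre O, the resisting moment is provided by the undrained shear strength acting along the arc:
M_R = c_u·L_a·R = 22·9.00·8.6 = 1702.8 kN·m/m
M_D = W·d = 323·3.57 = 1153.1 kN·m/m
FS = M_R / M_D = 1702.8 / 1153.1 = 1.477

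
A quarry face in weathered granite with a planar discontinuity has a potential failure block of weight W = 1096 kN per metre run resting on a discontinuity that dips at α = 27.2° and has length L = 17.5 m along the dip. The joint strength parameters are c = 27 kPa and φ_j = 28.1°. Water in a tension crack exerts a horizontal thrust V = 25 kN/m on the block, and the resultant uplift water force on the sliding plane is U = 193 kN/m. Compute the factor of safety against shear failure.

Resolving the block weight along and normal to the plane and applying the Mohr–Coulomb strength on the joint:
N' = W cosα − U − V sinα = 1096·cos27.2° − 193 − 25·sin27.2° = 770.4 kN/m
Driving force T = W sinα + V cosα = 1096·sin27.2° + 25·cos27.2° = 523.2 kN/m
Resisting force R = c·L + N'·tanφ_j = 27·17.5 + 770.4·tan28.1° = 472.5 + 411.3 = 883.8 kN/m
FS = R / T = 883.8 / 523.2 = 1.689

FS = 1.69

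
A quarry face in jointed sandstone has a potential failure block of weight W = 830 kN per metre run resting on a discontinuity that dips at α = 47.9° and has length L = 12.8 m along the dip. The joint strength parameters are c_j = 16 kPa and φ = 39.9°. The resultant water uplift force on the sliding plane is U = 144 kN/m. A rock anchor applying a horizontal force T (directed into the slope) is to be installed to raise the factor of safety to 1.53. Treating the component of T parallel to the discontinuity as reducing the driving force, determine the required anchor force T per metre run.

Resolving forces along and normal to the sliding plane, with the horizontal anchor force T adding T·sinα to the effective normal force and T·cosα acting up the plane against the driving force:
FS = [c_jL + (W cosα − U + T sinα) tanφ] / [W sinα − T cosα]
Without the anchor: N' = 412.5 kN/m, driving T_d = 615.8 kN/m, resisting R = 16·12.8 + 412.5·tan39.9° = 549.7 kN/m, FS = 0.89.
Setting FS = 1.53 and solving for T:
1.53·(615.8 − T cos47.9°) = 549.7 + T sin47.9°·tan39.9°
T·(sin47.9°·tan39.9° + 1.53·cos47.9°) = 1.53·615.8 − 549.7
T·(0.7420·0.8361 + 1.53·0.6704) = 942.2 − 549.7 = 392.6
T·1.6461 = 392.6
T = 238.5 kN/m

T = 238 kN/m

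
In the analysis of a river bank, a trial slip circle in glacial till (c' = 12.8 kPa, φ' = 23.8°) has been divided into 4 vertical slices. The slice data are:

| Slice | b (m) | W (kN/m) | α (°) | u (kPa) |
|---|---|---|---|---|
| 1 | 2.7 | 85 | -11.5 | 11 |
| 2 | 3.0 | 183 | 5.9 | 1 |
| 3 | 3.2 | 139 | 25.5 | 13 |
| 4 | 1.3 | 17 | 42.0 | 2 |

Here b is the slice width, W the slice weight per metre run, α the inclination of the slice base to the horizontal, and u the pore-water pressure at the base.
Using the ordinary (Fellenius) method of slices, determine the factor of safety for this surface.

Ordinary method of slices: FS = Σ[c'·Δl_i + (W_i cosα_i − u_i·Δl_i)·tanφ'] / Σ W_i sinα_i, with Δl_i = b_i / cosα_i.
Slice 1: Δl = 2.7/cos(-11.5°) = 2.755 m; N'_1 = 85·cos(-11.5°) − 11·2.755 = 53.0; c'Δl = 35.27; W sinα = -16.9
Slice 2: Δl = 3.0/cos5.9° = 3.016 m; N'_2 = 183·cos5.9° − 1·3.016 = 179.0; c'Δl = 38.60; W sinα = 18.8
Slice 3: Δl = 3.2/cos25.5° = 3.545 m; N'_3 = 139·cos25.5° − 13·3.545 = 79.4; c'Δl = 45.38; W sinα = 59.8
Slice 4: Δl = 1.3/cos42.0° = 1.749 m; N'_4 = 17·cos42.0° − 2·1.749 = 9.1; c'Δl = 22.39; W sinα = 11.4
Σc'Δl = 141.6 kN/m; ΣN' = 320.5 kN/m; ΣW sinα = 73.1 kN/m
Resisting = 141.6 + 320.5·tan23.8° = 141.6 + 141.4 = 283.0 kN/m
FS = 283.0 / 73.1 = 3.872

FS = 3.87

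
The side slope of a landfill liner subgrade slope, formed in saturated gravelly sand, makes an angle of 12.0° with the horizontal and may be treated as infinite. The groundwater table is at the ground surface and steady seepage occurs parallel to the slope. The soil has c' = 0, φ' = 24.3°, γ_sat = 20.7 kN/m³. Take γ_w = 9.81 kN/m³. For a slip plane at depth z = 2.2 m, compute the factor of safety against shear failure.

FS = 1.12

With seepage parallel to the slope and the water table at the surface, the effective normal stress on the slip plane uses the buoyant unit weight γ' = γ_sat − γ_w while the driving shear stress uses γ_sat:
FS = [c' + γ' z cos²β tanφ'] / [γ_sat z sinβ cosβ]
(For c' = 0 this reduces to FS = (γ'/γ_sat)·tanφ'/tanβ.)
γ' = 20.7 − 9.81 = 10.89 kN/m³
Numerator = 0.0 + 10.89·2.2·cos²12.0°·tan24.3° = 0.0 + 10.89·2.2·0.9568·0.4515 = 10.350 kPa
Denominator = 20.7·2.2·sin12.0°·cos12.0° = 20.7·2.2·0.2079·0.9781 = 9.261 kPa
FS = 10.350 / 9.261 = 1.118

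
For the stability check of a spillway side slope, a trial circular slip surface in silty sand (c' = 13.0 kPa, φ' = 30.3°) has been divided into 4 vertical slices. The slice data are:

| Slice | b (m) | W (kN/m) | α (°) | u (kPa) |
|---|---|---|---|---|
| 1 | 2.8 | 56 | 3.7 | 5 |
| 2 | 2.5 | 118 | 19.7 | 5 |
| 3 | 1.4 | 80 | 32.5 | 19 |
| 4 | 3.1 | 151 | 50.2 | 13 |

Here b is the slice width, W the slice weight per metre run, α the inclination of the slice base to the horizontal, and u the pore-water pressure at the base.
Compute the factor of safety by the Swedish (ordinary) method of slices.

Ordinary method of slices: FS = Σ[c'·Δl_i + (W_i cosα_i − u_i·Δl_i)·tanφ'] / Σ W_i sinα_i, with Δl_i = b_i / cosα_i.
Slice 1: Δl = 2.8/cos3.7° = 2.806 m; N'_1 = 56·cos3.7° − 5·2.806 = 41.9; c'Δl = 36.48; W sinα = 3.6
Slice 2: Δl = 2.5/cos19.7° = 2.655 m; N'_2 = 118·cos19.7° − 5·2.655 = 97.8; c'Δl = 34.52; W sinα = 39.8
Slice 3: Δl = 1.4/cos32.5° = 1.660 m; N'_3 = 80·cos32.5° − 19·1.660 = 35.9; c'Δl = 21.58; W sinα = 43.0
Slice 4: Δl = 3.1/cos50.2° = 4.843 m; N'_4 = 151·cos50.2° − 13·4.843 = 33.7; c'Δl = 62.96; W sinα = 116.0
Σc'Δl = 155.5 kN/m; ΣN' = 209.3 kN/m; ΣW sinα = 202.4 kN/m
Resisting = 155.5 + 209.3·tan30.3° = 155.5 + 122.3 = 277.8 kN/m
FS = 277.8 / 202.4 = 1.373

FS = 1.37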